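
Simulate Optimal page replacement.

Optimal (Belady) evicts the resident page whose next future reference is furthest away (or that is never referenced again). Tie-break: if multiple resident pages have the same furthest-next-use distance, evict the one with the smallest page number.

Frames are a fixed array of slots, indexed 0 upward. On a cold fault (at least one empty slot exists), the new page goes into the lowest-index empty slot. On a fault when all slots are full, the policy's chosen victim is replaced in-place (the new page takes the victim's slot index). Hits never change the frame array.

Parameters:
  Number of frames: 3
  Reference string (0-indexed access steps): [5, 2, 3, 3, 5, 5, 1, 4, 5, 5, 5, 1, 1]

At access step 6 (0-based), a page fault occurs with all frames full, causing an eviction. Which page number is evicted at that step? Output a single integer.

Answer: 2

Derivation:
Step 0: ref 5 -> FAULT, frames=[5,-,-]
Step 1: ref 2 -> FAULT, frames=[5,2,-]
Step 2: ref 3 -> FAULT, frames=[5,2,3]
Step 3: ref 3 -> HIT, frames=[5,2,3]
Step 4: ref 5 -> HIT, frames=[5,2,3]
Step 5: ref 5 -> HIT, frames=[5,2,3]
Step 6: ref 1 -> FAULT, evict 2, frames=[5,1,3]
At step 6: evicted page 2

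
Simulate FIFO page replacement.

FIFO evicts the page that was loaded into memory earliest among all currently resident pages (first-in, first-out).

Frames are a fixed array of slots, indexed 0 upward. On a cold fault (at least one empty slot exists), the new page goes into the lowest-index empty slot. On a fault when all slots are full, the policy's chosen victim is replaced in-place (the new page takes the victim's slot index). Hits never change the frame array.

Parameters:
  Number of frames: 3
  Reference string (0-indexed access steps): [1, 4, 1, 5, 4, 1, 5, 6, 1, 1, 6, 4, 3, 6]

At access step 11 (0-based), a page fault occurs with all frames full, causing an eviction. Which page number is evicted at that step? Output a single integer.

Step 0: ref 1 -> FAULT, frames=[1,-,-]
Step 1: ref 4 -> FAULT, frames=[1,4,-]
Step 2: ref 1 -> HIT, frames=[1,4,-]
Step 3: ref 5 -> FAULT, frames=[1,4,5]
Step 4: ref 4 -> HIT, frames=[1,4,5]
Step 5: ref 1 -> HIT, frames=[1,4,5]
Step 6: ref 5 -> HIT, frames=[1,4,5]
Step 7: ref 6 -> FAULT, evict 1, frames=[6,4,5]
Step 8: ref 1 -> FAULT, evict 4, frames=[6,1,5]
Step 9: ref 1 -> HIT, frames=[6,1,5]
Step 10: ref 6 -> HIT, frames=[6,1,5]
Step 11: ref 4 -> FAULT, evict 5, frames=[6,1,4]
At step 11: evicted page 5

Answer: 5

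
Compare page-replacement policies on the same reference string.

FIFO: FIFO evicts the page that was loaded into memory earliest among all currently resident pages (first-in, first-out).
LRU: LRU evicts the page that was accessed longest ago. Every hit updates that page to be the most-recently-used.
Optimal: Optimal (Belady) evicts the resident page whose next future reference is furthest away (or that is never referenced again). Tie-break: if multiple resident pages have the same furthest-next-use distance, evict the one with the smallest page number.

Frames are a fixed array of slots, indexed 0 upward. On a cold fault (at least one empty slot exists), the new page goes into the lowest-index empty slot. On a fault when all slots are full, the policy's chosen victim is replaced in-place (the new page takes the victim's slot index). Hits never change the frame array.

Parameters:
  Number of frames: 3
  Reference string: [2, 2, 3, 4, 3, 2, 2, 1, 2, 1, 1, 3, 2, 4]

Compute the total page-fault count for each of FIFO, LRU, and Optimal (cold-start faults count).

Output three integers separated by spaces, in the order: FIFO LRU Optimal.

--- FIFO ---
  step 0: ref 2 -> FAULT, frames=[2,-,-] (faults so far: 1)
  step 1: ref 2 -> HIT, frames=[2,-,-] (faults so far: 1)
  step 2: ref 3 -> FAULT, frames=[2,3,-] (faults so far: 2)
  step 3: ref 4 -> FAULT, frames=[2,3,4] (faults so far: 3)
  step 4: ref 3 -> HIT, frames=[2,3,4] (faults so far: 3)
  step 5: ref 2 -> HIT, frames=[2,3,4] (faults so far: 3)
  step 6: ref 2 -> HIT, frames=[2,3,4] (faults so far: 3)
  step 7: ref 1 -> FAULT, evict 2, frames=[1,3,4] (faults so far: 4)
  step 8: ref 2 -> FAULT, evict 3, frames=[1,2,4] (faults so far: 5)
  step 9: ref 1 -> HIT, frames=[1,2,4] (faults so far: 5)
  step 10: ref 1 -> HIT, frames=[1,2,4] (faults so far: 5)
  step 11: ref 3 -> FAULT, evict 4, frames=[1,2,3] (faults so far: 6)
  step 12: ref 2 -> HIT, frames=[1,2,3] (faults so far: 6)
  step 13: ref 4 -> FAULT, evict 1, frames=[4,2,3] (faults so far: 7)
  FIFO total faults: 7
--- LRU ---
  step 0: ref 2 -> FAULT, frames=[2,-,-] (faults so far: 1)
  step 1: ref 2 -> HIT, frames=[2,-,-] (faults so far: 1)
  step 2: ref 3 -> FAULT, frames=[2,3,-] (faults so far: 2)
  step 3: ref 4 -> FAULT, frames=[2,3,4] (faults so far: 3)
  step 4: ref 3 -> HIT, frames=[2,3,4] (faults so far: 3)
  step 5: ref 2 -> HIT, frames=[2,3,4] (faults so far: 3)
  step 6: ref 2 -> HIT, frames=[2,3,4] (faults so far: 3)
  step 7: ref 1 -> FAULT, evict 4, frames=[2,3,1] (faults so far: 4)
  step 8: ref 2 -> HIT, frames=[2,3,1] (faults so far: 4)
  step 9: ref 1 -> HIT, frames=[2,3,1] (faults so far: 4)
  step 10: ref 1 -> HIT, frames=[2,3,1] (faults so far: 4)
  step 11: ref 3 -> HIT, frames=[2,3,1] (faults so far: 4)
  step 12: ref 2 -> HIT, frames=[2,3,1] (faults so far: 4)
  step 13: ref 4 -> FAULT, evict 1, frames=[2,3,4] (faults so far: 5)
  LRU total faults: 5
--- Optimal ---
  step 0: ref 2 -> FAULT, frames=[2,-,-] (faults so far: 1)
  step 1: ref 2 -> HIT, frames=[2,-,-] (faults so far: 1)
  step 2: ref 3 -> FAULT, frames=[2,3,-] (faults so far: 2)
  step 3: ref 4 -> FAULT, frames=[2,3,4] (faults so far: 3)
  step 4: ref 3 -> HIT, frames=[2,3,4] (faults so far: 3)
  step 5: ref 2 -> HIT, frames=[2,3,4] (faults so far: 3)
  step 6: ref 2 -> HIT, frames=[2,3,4] (faults so far: 3)
  step 7: ref 1 -> FAULT, evict 4, frames=[2,3,1] (faults so far: 4)
  step 8: ref 2 -> HIT, frames=[2,3,1] (faults so far: 4)
  step 9: ref 1 -> HIT, frames=[2,3,1] (faults so far: 4)
  step 10: ref 1 -> HIT, frames=[2,3,1] (faults so far: 4)
  step 11: ref 3 -> HIT, frames=[2,3,1] (faults so far: 4)
  step 12: ref 2 -> HIT, frames=[2,3,1] (faults so far: 4)
  step 13: ref 4 -> FAULT, evict 1, frames=[2,3,4] (faults so far: 5)
  Optimal total faults: 5

Answer: 7 5 5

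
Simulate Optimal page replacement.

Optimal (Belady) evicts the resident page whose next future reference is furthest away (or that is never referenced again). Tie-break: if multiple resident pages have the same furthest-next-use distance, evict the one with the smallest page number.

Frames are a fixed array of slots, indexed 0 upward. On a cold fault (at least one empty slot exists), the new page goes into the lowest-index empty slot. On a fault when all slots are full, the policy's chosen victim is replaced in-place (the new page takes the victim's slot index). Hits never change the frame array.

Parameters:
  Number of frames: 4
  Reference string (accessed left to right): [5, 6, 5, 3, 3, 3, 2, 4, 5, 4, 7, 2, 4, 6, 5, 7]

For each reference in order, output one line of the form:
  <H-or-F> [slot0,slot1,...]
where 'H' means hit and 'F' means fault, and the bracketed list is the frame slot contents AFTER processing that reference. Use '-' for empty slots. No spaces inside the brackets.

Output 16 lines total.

F [5,-,-,-]
F [5,6,-,-]
H [5,6,-,-]
F [5,6,3,-]
H [5,6,3,-]
H [5,6,3,-]
F [5,6,3,2]
F [5,6,4,2]
H [5,6,4,2]
H [5,6,4,2]
F [7,6,4,2]
H [7,6,4,2]
H [7,6,4,2]
H [7,6,4,2]
F [7,6,4,5]
H [7,6,4,5]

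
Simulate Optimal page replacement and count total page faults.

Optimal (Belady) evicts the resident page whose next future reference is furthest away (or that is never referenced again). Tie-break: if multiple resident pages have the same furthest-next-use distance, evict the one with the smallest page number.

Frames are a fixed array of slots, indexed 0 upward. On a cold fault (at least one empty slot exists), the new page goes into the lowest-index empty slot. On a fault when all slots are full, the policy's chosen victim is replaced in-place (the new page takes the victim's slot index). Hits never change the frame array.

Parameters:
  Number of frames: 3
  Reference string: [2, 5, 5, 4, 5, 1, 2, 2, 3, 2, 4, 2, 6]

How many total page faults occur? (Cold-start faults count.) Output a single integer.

Step 0: ref 2 → FAULT, frames=[2,-,-]
Step 1: ref 5 → FAULT, frames=[2,5,-]
Step 2: ref 5 → HIT, frames=[2,5,-]
Step 3: ref 4 → FAULT, frames=[2,5,4]
Step 4: ref 5 → HIT, frames=[2,5,4]
Step 5: ref 1 → FAULT (evict 5), frames=[2,1,4]
Step 6: ref 2 → HIT, frames=[2,1,4]
Step 7: ref 2 → HIT, frames=[2,1,4]
Step 8: ref 3 → FAULT (evict 1), frames=[2,3,4]
Step 9: ref 2 → HIT, frames=[2,3,4]
Step 10: ref 4 → HIT, frames=[2,3,4]
Step 11: ref 2 → HIT, frames=[2,3,4]
Step 12: ref 6 → FAULT (evict 2), frames=[6,3,4]
Total faults: 6

Answer: 6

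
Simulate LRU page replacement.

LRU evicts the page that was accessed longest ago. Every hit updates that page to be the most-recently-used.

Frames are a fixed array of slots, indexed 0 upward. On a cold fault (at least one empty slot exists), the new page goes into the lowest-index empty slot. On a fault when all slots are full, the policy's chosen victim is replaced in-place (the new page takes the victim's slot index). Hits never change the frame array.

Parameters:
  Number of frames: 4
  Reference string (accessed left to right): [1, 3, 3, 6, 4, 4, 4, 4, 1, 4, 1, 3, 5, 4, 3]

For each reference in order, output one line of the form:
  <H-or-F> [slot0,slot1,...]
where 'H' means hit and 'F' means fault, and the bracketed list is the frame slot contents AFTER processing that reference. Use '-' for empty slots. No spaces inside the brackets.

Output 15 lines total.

F [1,-,-,-]
F [1,3,-,-]
H [1,3,-,-]
F [1,3,6,-]
F [1,3,6,4]
H [1,3,6,4]
H [1,3,6,4]
H [1,3,6,4]
H [1,3,6,4]
H [1,3,6,4]
H [1,3,6,4]
H [1,3,6,4]
F [1,3,5,4]
H [1,3,5,4]
H [1,3,5,4]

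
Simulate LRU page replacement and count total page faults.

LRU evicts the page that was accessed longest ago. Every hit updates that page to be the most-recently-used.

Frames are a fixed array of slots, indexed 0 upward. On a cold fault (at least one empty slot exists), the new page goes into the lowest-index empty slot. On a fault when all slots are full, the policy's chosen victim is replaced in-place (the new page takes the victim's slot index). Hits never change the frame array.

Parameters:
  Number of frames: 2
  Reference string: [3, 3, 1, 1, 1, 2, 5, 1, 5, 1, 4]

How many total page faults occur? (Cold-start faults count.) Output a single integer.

Step 0: ref 3 → FAULT, frames=[3,-]
Step 1: ref 3 → HIT, frames=[3,-]
Step 2: ref 1 → FAULT, frames=[3,1]
Step 3: ref 1 → HIT, frames=[3,1]
Step 4: ref 1 → HIT, frames=[3,1]
Step 5: ref 2 → FAULT (evict 3), frames=[2,1]
Step 6: ref 5 → FAULT (evict 1), frames=[2,5]
Step 7: ref 1 → FAULT (evict 2), frames=[1,5]
Step 8: ref 5 → HIT, frames=[1,5]
Step 9: ref 1 → HIT, frames=[1,5]
Step 10: ref 4 → FAULT (evict 5), frames=[1,4]
Total faults: 6

Answer: 6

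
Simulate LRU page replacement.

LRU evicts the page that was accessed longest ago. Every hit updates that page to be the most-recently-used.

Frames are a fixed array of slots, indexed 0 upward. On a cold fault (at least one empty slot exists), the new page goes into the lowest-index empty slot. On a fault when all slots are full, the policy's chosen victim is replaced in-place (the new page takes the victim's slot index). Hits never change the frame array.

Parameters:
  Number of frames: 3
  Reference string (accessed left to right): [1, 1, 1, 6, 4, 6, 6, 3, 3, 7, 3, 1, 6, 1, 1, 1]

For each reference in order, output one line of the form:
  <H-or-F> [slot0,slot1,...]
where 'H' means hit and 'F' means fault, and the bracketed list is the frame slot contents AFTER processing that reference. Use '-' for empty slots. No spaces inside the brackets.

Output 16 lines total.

F [1,-,-]
H [1,-,-]
H [1,-,-]
F [1,6,-]
F [1,6,4]
H [1,6,4]
H [1,6,4]
F [3,6,4]
H [3,6,4]
F [3,6,7]
H [3,6,7]
F [3,1,7]
F [3,1,6]
H [3,1,6]
H [3,1,6]
H [3,1,6]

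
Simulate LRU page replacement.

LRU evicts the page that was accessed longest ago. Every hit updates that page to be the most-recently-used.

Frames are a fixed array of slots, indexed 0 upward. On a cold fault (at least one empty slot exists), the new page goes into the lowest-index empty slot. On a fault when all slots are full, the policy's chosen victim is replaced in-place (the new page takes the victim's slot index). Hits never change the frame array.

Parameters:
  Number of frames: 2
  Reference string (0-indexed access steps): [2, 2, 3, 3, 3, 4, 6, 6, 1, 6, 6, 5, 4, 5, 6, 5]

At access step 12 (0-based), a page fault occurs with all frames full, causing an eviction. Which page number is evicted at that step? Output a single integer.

Step 0: ref 2 -> FAULT, frames=[2,-]
Step 1: ref 2 -> HIT, frames=[2,-]
Step 2: ref 3 -> FAULT, frames=[2,3]
Step 3: ref 3 -> HIT, frames=[2,3]
Step 4: ref 3 -> HIT, frames=[2,3]
Step 5: ref 4 -> FAULT, evict 2, frames=[4,3]
Step 6: ref 6 -> FAULT, evict 3, frames=[4,6]
Step 7: ref 6 -> HIT, frames=[4,6]
Step 8: ref 1 -> FAULT, evict 4, frames=[1,6]
Step 9: ref 6 -> HIT, frames=[1,6]
Step 10: ref 6 -> HIT, frames=[1,6]
Step 11: ref 5 -> FAULT, evict 1, frames=[5,6]
Step 12: ref 4 -> FAULT, evict 6, frames=[5,4]
At step 12: evicted page 6

Answer: 6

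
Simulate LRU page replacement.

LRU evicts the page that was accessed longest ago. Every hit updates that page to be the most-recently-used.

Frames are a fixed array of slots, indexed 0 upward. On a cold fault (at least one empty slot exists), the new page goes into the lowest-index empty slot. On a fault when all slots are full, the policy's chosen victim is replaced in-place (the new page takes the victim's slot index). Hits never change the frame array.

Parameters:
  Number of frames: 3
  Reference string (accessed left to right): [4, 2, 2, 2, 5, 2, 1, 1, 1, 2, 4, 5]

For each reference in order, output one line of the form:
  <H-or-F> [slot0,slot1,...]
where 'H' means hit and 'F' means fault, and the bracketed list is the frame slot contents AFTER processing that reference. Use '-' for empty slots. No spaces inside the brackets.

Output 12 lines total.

F [4,-,-]
F [4,2,-]
H [4,2,-]
H [4,2,-]
F [4,2,5]
H [4,2,5]
F [1,2,5]
H [1,2,5]
H [1,2,5]
H [1,2,5]
F [1,2,4]
F [5,2,4]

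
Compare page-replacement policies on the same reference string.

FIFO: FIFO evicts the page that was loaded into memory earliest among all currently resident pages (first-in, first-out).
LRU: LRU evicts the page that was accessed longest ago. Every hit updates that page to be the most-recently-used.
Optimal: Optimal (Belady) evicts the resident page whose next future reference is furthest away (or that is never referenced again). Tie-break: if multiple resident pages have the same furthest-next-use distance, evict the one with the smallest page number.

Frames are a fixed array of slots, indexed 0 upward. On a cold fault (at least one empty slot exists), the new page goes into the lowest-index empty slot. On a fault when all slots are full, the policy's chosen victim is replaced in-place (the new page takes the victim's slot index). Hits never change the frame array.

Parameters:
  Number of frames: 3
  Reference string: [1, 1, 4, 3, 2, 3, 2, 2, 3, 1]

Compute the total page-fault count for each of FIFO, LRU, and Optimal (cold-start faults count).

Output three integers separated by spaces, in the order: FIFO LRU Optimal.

--- FIFO ---
  step 0: ref 1 -> FAULT, frames=[1,-,-] (faults so far: 1)
  step 1: ref 1 -> HIT, frames=[1,-,-] (faults so far: 1)
  step 2: ref 4 -> FAULT, frames=[1,4,-] (faults so far: 2)
  step 3: ref 3 -> FAULT, frames=[1,4,3] (faults so far: 3)
  step 4: ref 2 -> FAULT, evict 1, frames=[2,4,3] (faults so far: 4)
  step 5: ref 3 -> HIT, frames=[2,4,3] (faults so far: 4)
  step 6: ref 2 -> HIT, frames=[2,4,3] (faults so far: 4)
  step 7: ref 2 -> HIT, frames=[2,4,3] (faults so far: 4)
  step 8: ref 3 -> HIT, frames=[2,4,3] (faults so far: 4)
  step 9: ref 1 -> FAULT, evict 4, frames=[2,1,3] (faults so far: 5)
  FIFO total faults: 5
--- LRU ---
  step 0: ref 1 -> FAULT, frames=[1,-,-] (faults so far: 1)
  step 1: ref 1 -> HIT, frames=[1,-,-] (faults so far: 1)
  step 2: ref 4 -> FAULT, frames=[1,4,-] (faults so far: 2)
  step 3: ref 3 -> FAULT, frames=[1,4,3] (faults so far: 3)
  step 4: ref 2 -> FAULT, evict 1, frames=[2,4,3] (faults so far: 4)
  step 5: ref 3 -> HIT, frames=[2,4,3] (faults so far: 4)
  step 6: ref 2 -> HIT, frames=[2,4,3] (faults so far: 4)
  step 7: ref 2 -> HIT, frames=[2,4,3] (faults so far: 4)
  step 8: ref 3 -> HIT, frames=[2,4,3] (faults so far: 4)
  step 9: ref 1 -> FAULT, evict 4, frames=[2,1,3] (faults so far: 5)
  LRU total faults: 5
--- Optimal ---
  step 0: ref 1 -> FAULT, frames=[1,-,-] (faults so far: 1)
  step 1: ref 1 -> HIT, frames=[1,-,-] (faults so far: 1)
  step 2: ref 4 -> FAULT, frames=[1,4,-] (faults so far: 2)
  step 3: ref 3 -> FAULT, frames=[1,4,3] (faults so far: 3)
  step 4: ref 2 -> FAULT, evict 4, frames=[1,2,3] (faults so far: 4)
  step 5: ref 3 -> HIT, frames=[1,2,3] (faults so far: 4)
  step 6: ref 2 -> HIT, frames=[1,2,3] (faults so far: 4)
  step 7: ref 2 -> HIT, frames=[1,2,3] (faults so far: 4)
  step 8: ref 3 -> HIT, frames=[1,2,3] (faults so far: 4)
  step 9: ref 1 -> HIT, frames=[1,2,3] (faults so far: 4)
  Optimal total faults: 4

Answer: 5 5 4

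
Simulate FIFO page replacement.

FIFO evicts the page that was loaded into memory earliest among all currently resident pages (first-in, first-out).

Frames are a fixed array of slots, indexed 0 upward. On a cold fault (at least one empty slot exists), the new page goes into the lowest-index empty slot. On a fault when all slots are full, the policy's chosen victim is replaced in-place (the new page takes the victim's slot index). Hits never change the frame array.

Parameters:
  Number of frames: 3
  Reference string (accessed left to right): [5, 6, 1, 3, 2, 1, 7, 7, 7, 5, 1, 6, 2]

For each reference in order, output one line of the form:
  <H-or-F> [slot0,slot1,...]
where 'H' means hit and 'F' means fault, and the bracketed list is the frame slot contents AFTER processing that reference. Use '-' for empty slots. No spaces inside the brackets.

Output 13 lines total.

F [5,-,-]
F [5,6,-]
F [5,6,1]
F [3,6,1]
F [3,2,1]
H [3,2,1]
F [3,2,7]
H [3,2,7]
H [3,2,7]
F [5,2,7]
F [5,1,7]
F [5,1,6]
F [2,1,6]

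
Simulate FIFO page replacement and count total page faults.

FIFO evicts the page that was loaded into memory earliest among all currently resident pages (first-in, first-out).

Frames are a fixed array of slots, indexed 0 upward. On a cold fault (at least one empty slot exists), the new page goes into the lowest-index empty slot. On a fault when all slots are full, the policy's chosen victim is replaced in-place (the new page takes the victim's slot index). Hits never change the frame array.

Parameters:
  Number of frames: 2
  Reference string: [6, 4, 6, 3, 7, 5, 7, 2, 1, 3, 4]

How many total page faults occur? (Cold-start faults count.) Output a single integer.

Step 0: ref 6 → FAULT, frames=[6,-]
Step 1: ref 4 → FAULT, frames=[6,4]
Step 2: ref 6 → HIT, frames=[6,4]
Step 3: ref 3 → FAULT (evict 6), frames=[3,4]
Step 4: ref 7 → FAULT (evict 4), frames=[3,7]
Step 5: ref 5 → FAULT (evict 3), frames=[5,7]
Step 6: ref 7 → HIT, frames=[5,7]
Step 7: ref 2 → FAULT (evict 7), frames=[5,2]
Step 8: ref 1 → FAULT (evict 5), frames=[1,2]
Step 9: ref 3 → FAULT (evict 2), frames=[1,3]
Step 10: ref 4 → FAULT (evict 1), frames=[4,3]
Total faults: 9

Answer: 9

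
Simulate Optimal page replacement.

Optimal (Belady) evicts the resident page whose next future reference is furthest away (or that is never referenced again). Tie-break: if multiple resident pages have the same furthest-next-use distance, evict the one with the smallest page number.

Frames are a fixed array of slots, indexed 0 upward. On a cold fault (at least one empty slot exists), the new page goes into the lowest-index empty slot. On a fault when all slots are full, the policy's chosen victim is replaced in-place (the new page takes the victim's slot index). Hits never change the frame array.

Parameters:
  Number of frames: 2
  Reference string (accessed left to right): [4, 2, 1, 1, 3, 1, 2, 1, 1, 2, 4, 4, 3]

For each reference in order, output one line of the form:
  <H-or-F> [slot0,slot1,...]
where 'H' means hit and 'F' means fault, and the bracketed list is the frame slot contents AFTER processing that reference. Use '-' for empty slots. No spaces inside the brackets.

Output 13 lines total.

F [4,-]
F [4,2]
F [1,2]
H [1,2]
F [1,3]
H [1,3]
F [1,2]
H [1,2]
H [1,2]
H [1,2]
F [4,2]
H [4,2]
F [4,3]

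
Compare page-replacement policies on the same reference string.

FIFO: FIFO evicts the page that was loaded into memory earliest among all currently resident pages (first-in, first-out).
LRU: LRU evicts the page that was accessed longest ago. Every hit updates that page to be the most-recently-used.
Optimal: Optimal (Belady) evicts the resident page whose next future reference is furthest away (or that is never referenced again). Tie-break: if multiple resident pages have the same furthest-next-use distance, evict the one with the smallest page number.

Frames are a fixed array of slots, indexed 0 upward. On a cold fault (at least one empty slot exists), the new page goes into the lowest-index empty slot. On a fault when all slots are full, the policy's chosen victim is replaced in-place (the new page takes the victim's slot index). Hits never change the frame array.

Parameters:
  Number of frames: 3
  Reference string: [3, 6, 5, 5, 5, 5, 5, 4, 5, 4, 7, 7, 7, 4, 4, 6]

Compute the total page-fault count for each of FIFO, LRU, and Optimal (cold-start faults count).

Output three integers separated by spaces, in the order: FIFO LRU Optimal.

--- FIFO ---
  step 0: ref 3 -> FAULT, frames=[3,-,-] (faults so far: 1)
  step 1: ref 6 -> FAULT, frames=[3,6,-] (faults so far: 2)
  step 2: ref 5 -> FAULT, frames=[3,6,5] (faults so far: 3)
  step 3: ref 5 -> HIT, frames=[3,6,5] (faults so far: 3)
  step 4: ref 5 -> HIT, frames=[3,6,5] (faults so far: 3)
  step 5: ref 5 -> HIT, frames=[3,6,5] (faults so far: 3)
  step 6: ref 5 -> HIT, frames=[3,6,5] (faults so far: 3)
  step 7: ref 4 -> FAULT, evict 3, frames=[4,6,5] (faults so far: 4)
  step 8: ref 5 -> HIT, frames=[4,6,5] (faults so far: 4)
  step 9: ref 4 -> HIT, frames=[4,6,5] (faults so far: 4)
  step 10: ref 7 -> FAULT, evict 6, frames=[4,7,5] (faults so far: 5)
  step 11: ref 7 -> HIT, frames=[4,7,5] (faults so far: 5)
  step 12: ref 7 -> HIT, frames=[4,7,5] (faults so far: 5)
  step 13: ref 4 -> HIT, frames=[4,7,5] (faults so far: 5)
  step 14: ref 4 -> HIT, frames=[4,7,5] (faults so far: 5)
  step 15: ref 6 -> FAULT, evict 5, frames=[4,7,6] (faults so far: 6)
  FIFO total faults: 6
--- LRU ---
  step 0: ref 3 -> FAULT, frames=[3,-,-] (faults so far: 1)
  step 1: ref 6 -> FAULT, frames=[3,6,-] (faults so far: 2)
  step 2: ref 5 -> FAULT, frames=[3,6,5] (faults so far: 3)
  step 3: ref 5 -> HIT, frames=[3,6,5] (faults so far: 3)
  step 4: ref 5 -> HIT, frames=[3,6,5] (faults so far: 3)
  step 5: ref 5 -> HIT, frames=[3,6,5] (faults so far: 3)
  step 6: ref 5 -> HIT, frames=[3,6,5] (faults so far: 3)
  step 7: ref 4 -> FAULT, evict 3, frames=[4,6,5] (faults so far: 4)
  step 8: ref 5 -> HIT, frames=[4,6,5] (faults so far: 4)
  step 9: ref 4 -> HIT, frames=[4,6,5] (faults so far: 4)
  step 10: ref 7 -> FAULT, evict 6, frames=[4,7,5] (faults so far: 5)
  step 11: ref 7 -> HIT, frames=[4,7,5] (faults so far: 5)
  step 12: ref 7 -> HIT, frames=[4,7,5] (faults so far: 5)
  step 13: ref 4 -> HIT, frames=[4,7,5] (faults so far: 5)
  step 14: ref 4 -> HIT, frames=[4,7,5] (faults so far: 5)
  step 15: ref 6 -> FAULT, evict 5, frames=[4,7,6] (faults so far: 6)
  LRU total faults: 6
--- Optimal ---
  step 0: ref 3 -> FAULT, frames=[3,-,-] (faults so far: 1)
  step 1: ref 6 -> FAULT, frames=[3,6,-] (faults so far: 2)
  step 2: ref 5 -> FAULT, frames=[3,6,5] (faults so far: 3)
  step 3: ref 5 -> HIT, frames=[3,6,5] (faults so far: 3)
  step 4: ref 5 -> HIT, frames=[3,6,5] (faults so far: 3)
  step 5: ref 5 -> HIT, frames=[3,6,5] (faults so far: 3)
  step 6: ref 5 -> HIT, frames=[3,6,5] (faults so far: 3)
  step 7: ref 4 -> FAULT, evict 3, frames=[4,6,5] (faults so far: 4)
  step 8: ref 5 -> HIT, frames=[4,6,5] (faults so far: 4)
  step 9: ref 4 -> HIT, frames=[4,6,5] (faults so far: 4)
  step 10: ref 7 -> FAULT, evict 5, frames=[4,6,7] (faults so far: 5)
  step 11: ref 7 -> HIT, frames=[4,6,7] (faults so far: 5)
  step 12: ref 7 -> HIT, frames=[4,6,7] (faults so far: 5)
  step 13: ref 4 -> HIT, frames=[4,6,7] (faults so far: 5)
  step 14: ref 4 -> HIT, frames=[4,6,7] (faults so far: 5)
  step 15: ref 6 -> HIT, frames=[4,6,7] (faults so far: 5)
  Optimal total faults: 5

Answer: 6 6 5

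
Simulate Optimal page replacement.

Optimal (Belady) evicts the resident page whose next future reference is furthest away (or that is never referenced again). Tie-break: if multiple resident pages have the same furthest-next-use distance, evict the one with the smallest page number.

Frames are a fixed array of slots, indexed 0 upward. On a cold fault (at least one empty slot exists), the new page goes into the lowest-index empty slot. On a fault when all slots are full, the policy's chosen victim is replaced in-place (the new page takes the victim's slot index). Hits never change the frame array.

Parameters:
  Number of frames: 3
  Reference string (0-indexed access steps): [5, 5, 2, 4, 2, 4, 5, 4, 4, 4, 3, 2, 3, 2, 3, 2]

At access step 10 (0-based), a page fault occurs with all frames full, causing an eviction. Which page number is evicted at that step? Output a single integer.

Step 0: ref 5 -> FAULT, frames=[5,-,-]
Step 1: ref 5 -> HIT, frames=[5,-,-]
Step 2: ref 2 -> FAULT, frames=[5,2,-]
Step 3: ref 4 -> FAULT, frames=[5,2,4]
Step 4: ref 2 -> HIT, frames=[5,2,4]
Step 5: ref 4 -> HIT, frames=[5,2,4]
Step 6: ref 5 -> HIT, frames=[5,2,4]
Step 7: ref 4 -> HIT, frames=[5,2,4]
Step 8: ref 4 -> HIT, frames=[5,2,4]
Step 9: ref 4 -> HIT, frames=[5,2,4]
Step 10: ref 3 -> FAULT, evict 4, frames=[5,2,3]
At step 10: evicted page 4

Answer: 4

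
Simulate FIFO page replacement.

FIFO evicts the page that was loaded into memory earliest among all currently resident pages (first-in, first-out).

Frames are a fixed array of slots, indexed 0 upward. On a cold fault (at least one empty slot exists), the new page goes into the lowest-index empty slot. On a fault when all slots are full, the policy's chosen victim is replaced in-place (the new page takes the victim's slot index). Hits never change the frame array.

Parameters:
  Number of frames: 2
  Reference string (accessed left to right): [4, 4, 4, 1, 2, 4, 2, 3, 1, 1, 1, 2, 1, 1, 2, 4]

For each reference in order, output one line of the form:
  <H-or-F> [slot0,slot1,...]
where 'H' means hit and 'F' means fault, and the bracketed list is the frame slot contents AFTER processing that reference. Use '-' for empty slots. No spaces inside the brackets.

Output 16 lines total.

F [4,-]
H [4,-]
H [4,-]
F [4,1]
F [2,1]
F [2,4]
H [2,4]
F [3,4]
F [3,1]
H [3,1]
H [3,1]
F [2,1]
H [2,1]
H [2,1]
H [2,1]
F [2,4]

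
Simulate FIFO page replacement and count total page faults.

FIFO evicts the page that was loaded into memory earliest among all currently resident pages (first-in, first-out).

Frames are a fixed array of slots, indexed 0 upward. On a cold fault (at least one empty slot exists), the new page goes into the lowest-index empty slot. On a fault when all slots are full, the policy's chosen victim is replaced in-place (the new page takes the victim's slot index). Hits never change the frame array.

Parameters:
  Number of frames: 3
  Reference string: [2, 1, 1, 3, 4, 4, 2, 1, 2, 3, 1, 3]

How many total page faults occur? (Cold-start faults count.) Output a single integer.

Answer: 7

Derivation:
Step 0: ref 2 → FAULT, frames=[2,-,-]
Step 1: ref 1 → FAULT, frames=[2,1,-]
Step 2: ref 1 → HIT, frames=[2,1,-]
Step 3: ref 3 → FAULT, frames=[2,1,3]
Step 4: ref 4 → FAULT (evict 2), frames=[4,1,3]
Step 5: ref 4 → HIT, frames=[4,1,3]
Step 6: ref 2 → FAULT (evict 1), frames=[4,2,3]
Step 7: ref 1 → FAULT (evict 3), frames=[4,2,1]
Step 8: ref 2 → HIT, frames=[4,2,1]
Step 9: ref 3 → FAULT (evict 4), frames=[3,2,1]
Step 10: ref 1 → HIT, frames=[3,2,1]
Step 11: ref 3 → HIT, frames=[3,2,1]
Total faults: 7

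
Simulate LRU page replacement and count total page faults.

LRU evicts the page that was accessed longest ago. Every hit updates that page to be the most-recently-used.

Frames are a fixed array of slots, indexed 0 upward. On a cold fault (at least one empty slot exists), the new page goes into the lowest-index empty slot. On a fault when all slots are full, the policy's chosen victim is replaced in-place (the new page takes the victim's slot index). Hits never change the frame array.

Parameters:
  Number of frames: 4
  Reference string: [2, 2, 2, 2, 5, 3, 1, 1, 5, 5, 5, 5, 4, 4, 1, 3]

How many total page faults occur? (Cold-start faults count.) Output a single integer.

Step 0: ref 2 → FAULT, frames=[2,-,-,-]
Step 1: ref 2 → HIT, frames=[2,-,-,-]
Step 2: ref 2 → HIT, frames=[2,-,-,-]
Step 3: ref 2 → HIT, frames=[2,-,-,-]
Step 4: ref 5 → FAULT, frames=[2,5,-,-]
Step 5: ref 3 → FAULT, frames=[2,5,3,-]
Step 6: ref 1 → FAULT, frames=[2,5,3,1]
Step 7: ref 1 → HIT, frames=[2,5,3,1]
Step 8: ref 5 → HIT, frames=[2,5,3,1]
Step 9: ref 5 → HIT, frames=[2,5,3,1]
Step 10: ref 5 → HIT, frames=[2,5,3,1]
Step 11: ref 5 → HIT, frames=[2,5,3,1]
Step 12: ref 4 → FAULT (evict 2), frames=[4,5,3,1]
Step 13: ref 4 → HIT, frames=[4,5,3,1]
Step 14: ref 1 → HIT, frames=[4,5,3,1]
Step 15: ref 3 → HIT, frames=[4,5,3,1]
Total faults: 5

Answer: 5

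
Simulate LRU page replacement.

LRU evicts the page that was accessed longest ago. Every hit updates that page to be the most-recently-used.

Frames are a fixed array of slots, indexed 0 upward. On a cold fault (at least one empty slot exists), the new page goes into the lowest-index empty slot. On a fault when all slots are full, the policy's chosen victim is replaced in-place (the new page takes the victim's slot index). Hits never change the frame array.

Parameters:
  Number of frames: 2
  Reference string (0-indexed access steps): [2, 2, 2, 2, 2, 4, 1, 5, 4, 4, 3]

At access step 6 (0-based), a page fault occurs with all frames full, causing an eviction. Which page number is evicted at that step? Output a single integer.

Step 0: ref 2 -> FAULT, frames=[2,-]
Step 1: ref 2 -> HIT, frames=[2,-]
Step 2: ref 2 -> HIT, frames=[2,-]
Step 3: ref 2 -> HIT, frames=[2,-]
Step 4: ref 2 -> HIT, frames=[2,-]
Step 5: ref 4 -> FAULT, frames=[2,4]
Step 6: ref 1 -> FAULT, evict 2, frames=[1,4]
At step 6: evicted page 2

Answer: 2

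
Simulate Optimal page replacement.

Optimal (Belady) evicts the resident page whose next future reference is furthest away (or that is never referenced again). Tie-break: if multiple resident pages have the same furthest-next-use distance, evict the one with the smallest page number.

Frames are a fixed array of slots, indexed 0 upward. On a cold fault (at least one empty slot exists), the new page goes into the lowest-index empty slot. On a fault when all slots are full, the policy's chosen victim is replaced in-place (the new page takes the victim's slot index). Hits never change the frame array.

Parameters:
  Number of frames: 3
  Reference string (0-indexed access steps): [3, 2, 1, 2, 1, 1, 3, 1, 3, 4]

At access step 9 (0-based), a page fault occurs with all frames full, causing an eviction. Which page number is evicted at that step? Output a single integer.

Step 0: ref 3 -> FAULT, frames=[3,-,-]
Step 1: ref 2 -> FAULT, frames=[3,2,-]
Step 2: ref 1 -> FAULT, frames=[3,2,1]
Step 3: ref 2 -> HIT, frames=[3,2,1]
Step 4: ref 1 -> HIT, frames=[3,2,1]
Step 5: ref 1 -> HIT, frames=[3,2,1]
Step 6: ref 3 -> HIT, frames=[3,2,1]
Step 7: ref 1 -> HIT, frames=[3,2,1]
Step 8: ref 3 -> HIT, frames=[3,2,1]
Step 9: ref 4 -> FAULT, evict 1, frames=[3,2,4]
At step 9: evicted page 1

Answer: 1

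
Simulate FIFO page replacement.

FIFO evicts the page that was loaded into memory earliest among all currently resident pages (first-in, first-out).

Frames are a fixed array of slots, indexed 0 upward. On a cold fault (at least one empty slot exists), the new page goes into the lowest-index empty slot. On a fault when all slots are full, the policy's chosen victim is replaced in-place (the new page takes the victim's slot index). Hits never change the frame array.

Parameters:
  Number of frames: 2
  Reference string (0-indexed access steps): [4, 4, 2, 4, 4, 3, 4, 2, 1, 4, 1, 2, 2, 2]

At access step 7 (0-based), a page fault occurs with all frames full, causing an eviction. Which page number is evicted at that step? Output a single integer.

Step 0: ref 4 -> FAULT, frames=[4,-]
Step 1: ref 4 -> HIT, frames=[4,-]
Step 2: ref 2 -> FAULT, frames=[4,2]
Step 3: ref 4 -> HIT, frames=[4,2]
Step 4: ref 4 -> HIT, frames=[4,2]
Step 5: ref 3 -> FAULT, evict 4, frames=[3,2]
Step 6: ref 4 -> FAULT, evict 2, frames=[3,4]
Step 7: ref 2 -> FAULT, evict 3, frames=[2,4]
At step 7: evicted page 3

Answer: 3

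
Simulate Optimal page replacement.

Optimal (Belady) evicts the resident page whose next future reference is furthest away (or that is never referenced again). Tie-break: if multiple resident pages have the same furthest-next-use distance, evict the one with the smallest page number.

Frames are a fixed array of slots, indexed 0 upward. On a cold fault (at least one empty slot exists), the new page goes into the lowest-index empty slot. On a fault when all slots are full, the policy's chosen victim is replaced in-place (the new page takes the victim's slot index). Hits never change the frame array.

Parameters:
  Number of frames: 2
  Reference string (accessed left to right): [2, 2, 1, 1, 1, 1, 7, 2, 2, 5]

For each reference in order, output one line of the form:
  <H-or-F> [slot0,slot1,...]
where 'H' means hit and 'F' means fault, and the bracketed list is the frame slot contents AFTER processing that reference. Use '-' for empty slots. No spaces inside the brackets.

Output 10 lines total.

F [2,-]
H [2,-]
F [2,1]
H [2,1]
H [2,1]
H [2,1]
F [2,7]
H [2,7]
H [2,7]
F [5,7]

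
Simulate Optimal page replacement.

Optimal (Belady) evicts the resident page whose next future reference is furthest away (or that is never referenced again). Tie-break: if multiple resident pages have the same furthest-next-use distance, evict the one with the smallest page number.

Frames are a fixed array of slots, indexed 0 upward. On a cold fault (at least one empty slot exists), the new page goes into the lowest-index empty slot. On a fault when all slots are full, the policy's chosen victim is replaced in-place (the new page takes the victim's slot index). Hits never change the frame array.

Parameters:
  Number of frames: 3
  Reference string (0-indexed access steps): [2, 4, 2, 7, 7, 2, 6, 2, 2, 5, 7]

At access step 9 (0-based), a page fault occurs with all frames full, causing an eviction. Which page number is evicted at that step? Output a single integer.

Answer: 2

Derivation:
Step 0: ref 2 -> FAULT, frames=[2,-,-]
Step 1: ref 4 -> FAULT, frames=[2,4,-]
Step 2: ref 2 -> HIT, frames=[2,4,-]
Step 3: ref 7 -> FAULT, frames=[2,4,7]
Step 4: ref 7 -> HIT, frames=[2,4,7]
Step 5: ref 2 -> HIT, frames=[2,4,7]
Step 6: ref 6 -> FAULT, evict 4, frames=[2,6,7]
Step 7: ref 2 -> HIT, frames=[2,6,7]
Step 8: ref 2 -> HIT, frames=[2,6,7]
Step 9: ref 5 -> FAULT, evict 2, frames=[5,6,7]
At step 9: evicted page 2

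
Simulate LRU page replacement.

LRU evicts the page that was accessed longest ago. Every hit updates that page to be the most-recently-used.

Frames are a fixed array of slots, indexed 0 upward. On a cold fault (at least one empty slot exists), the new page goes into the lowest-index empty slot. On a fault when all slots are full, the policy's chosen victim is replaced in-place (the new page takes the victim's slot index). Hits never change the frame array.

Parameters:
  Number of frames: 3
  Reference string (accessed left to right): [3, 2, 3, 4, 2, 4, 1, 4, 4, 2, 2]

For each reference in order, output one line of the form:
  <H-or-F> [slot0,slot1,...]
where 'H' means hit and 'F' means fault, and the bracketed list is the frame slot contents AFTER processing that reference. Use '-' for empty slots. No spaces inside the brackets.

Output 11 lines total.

F [3,-,-]
F [3,2,-]
H [3,2,-]
F [3,2,4]
H [3,2,4]
H [3,2,4]
F [1,2,4]
H [1,2,4]
H [1,2,4]
H [1,2,4]
H [1,2,4]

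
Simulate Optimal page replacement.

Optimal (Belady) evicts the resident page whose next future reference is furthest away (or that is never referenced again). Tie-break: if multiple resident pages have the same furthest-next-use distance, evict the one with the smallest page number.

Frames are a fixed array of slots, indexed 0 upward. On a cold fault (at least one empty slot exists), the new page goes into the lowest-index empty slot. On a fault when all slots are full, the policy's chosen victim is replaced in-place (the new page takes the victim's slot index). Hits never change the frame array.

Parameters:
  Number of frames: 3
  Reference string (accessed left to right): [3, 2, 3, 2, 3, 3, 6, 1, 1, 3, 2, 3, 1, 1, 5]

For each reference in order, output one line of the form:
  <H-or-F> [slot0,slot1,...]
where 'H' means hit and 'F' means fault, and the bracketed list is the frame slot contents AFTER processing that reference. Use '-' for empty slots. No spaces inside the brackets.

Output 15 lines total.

F [3,-,-]
F [3,2,-]
H [3,2,-]
H [3,2,-]
H [3,2,-]
H [3,2,-]
F [3,2,6]
F [3,2,1]
H [3,2,1]
H [3,2,1]
H [3,2,1]
H [3,2,1]
H [3,2,1]
H [3,2,1]
F [3,2,5]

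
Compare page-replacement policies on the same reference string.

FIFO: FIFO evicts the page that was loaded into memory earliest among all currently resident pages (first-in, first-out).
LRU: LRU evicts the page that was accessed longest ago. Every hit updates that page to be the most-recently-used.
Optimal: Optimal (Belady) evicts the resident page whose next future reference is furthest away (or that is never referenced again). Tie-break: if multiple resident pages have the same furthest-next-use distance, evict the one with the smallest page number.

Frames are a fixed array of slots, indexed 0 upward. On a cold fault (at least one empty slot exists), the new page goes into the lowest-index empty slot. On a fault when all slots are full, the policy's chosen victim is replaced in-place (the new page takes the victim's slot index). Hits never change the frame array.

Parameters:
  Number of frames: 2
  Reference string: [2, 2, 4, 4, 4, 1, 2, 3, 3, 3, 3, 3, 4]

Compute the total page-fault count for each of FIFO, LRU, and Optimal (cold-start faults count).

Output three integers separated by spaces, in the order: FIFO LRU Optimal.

--- FIFO ---
  step 0: ref 2 -> FAULT, frames=[2,-] (faults so far: 1)
  step 1: ref 2 -> HIT, frames=[2,-] (faults so far: 1)
  step 2: ref 4 -> FAULT, frames=[2,4] (faults so far: 2)
  step 3: ref 4 -> HIT, frames=[2,4] (faults so far: 2)
  step 4: ref 4 -> HIT, frames=[2,4] (faults so far: 2)
  step 5: ref 1 -> FAULT, evict 2, frames=[1,4] (faults so far: 3)
  step 6: ref 2 -> FAULT, evict 4, frames=[1,2] (faults so far: 4)
  step 7: ref 3 -> FAULT, evict 1, frames=[3,2] (faults so far: 5)
  step 8: ref 3 -> HIT, frames=[3,2] (faults so far: 5)
  step 9: ref 3 -> HIT, frames=[3,2] (faults so far: 5)
  step 10: ref 3 -> HIT, frames=[3,2] (faults so far: 5)
  step 11: ref 3 -> HIT, frames=[3,2] (faults so far: 5)
  step 12: ref 4 -> FAULT, evict 2, frames=[3,4] (faults so far: 6)
  FIFO total faults: 6
--- LRU ---
  step 0: ref 2 -> FAULT, frames=[2,-] (faults so far: 1)
  step 1: ref 2 -> HIT, frames=[2,-] (faults so far: 1)
  step 2: ref 4 -> FAULT, frames=[2,4] (faults so far: 2)
  step 3: ref 4 -> HIT, frames=[2,4] (faults so far: 2)
  step 4: ref 4 -> HIT, frames=[2,4] (faults so far: 2)
  step 5: ref 1 -> FAULT, evict 2, frames=[1,4] (faults so far: 3)
  step 6: ref 2 -> FAULT, evict 4, frames=[1,2] (faults so far: 4)
  step 7: ref 3 -> FAULT, evict 1, frames=[3,2] (faults so far: 5)
  step 8: ref 3 -> HIT, frames=[3,2] (faults so far: 5)
  step 9: ref 3 -> HIT, frames=[3,2] (faults so far: 5)
  step 10: ref 3 -> HIT, frames=[3,2] (faults so far: 5)
  step 11: ref 3 -> HIT, frames=[3,2] (faults so far: 5)
  step 12: ref 4 -> FAULT, evict 2, frames=[3,4] (faults so far: 6)
  LRU total faults: 6
--- Optimal ---
  step 0: ref 2 -> FAULT, frames=[2,-] (faults so far: 1)
  step 1: ref 2 -> HIT, frames=[2,-] (faults so far: 1)
  step 2: ref 4 -> FAULT, frames=[2,4] (faults so far: 2)
  step 3: ref 4 -> HIT, frames=[2,4] (faults so far: 2)
  step 4: ref 4 -> HIT, frames=[2,4] (faults so far: 2)
  step 5: ref 1 -> FAULT, evict 4, frames=[2,1] (faults so far: 3)
  step 6: ref 2 -> HIT, frames=[2,1] (faults so far: 3)
  step 7: ref 3 -> FAULT, evict 1, frames=[2,3] (faults so far: 4)
  step 8: ref 3 -> HIT, frames=[2,3] (faults so far: 4)
  step 9: ref 3 -> HIT, frames=[2,3] (faults so far: 4)
  step 10: ref 3 -> HIT, frames=[2,3] (faults so far: 4)
  step 11: ref 3 -> HIT, frames=[2,3] (faults so far: 4)
  step 12: ref 4 -> FAULT, evict 2, frames=[4,3] (faults so far: 5)
  Optimal total faults: 5

Answer: 6 6 5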